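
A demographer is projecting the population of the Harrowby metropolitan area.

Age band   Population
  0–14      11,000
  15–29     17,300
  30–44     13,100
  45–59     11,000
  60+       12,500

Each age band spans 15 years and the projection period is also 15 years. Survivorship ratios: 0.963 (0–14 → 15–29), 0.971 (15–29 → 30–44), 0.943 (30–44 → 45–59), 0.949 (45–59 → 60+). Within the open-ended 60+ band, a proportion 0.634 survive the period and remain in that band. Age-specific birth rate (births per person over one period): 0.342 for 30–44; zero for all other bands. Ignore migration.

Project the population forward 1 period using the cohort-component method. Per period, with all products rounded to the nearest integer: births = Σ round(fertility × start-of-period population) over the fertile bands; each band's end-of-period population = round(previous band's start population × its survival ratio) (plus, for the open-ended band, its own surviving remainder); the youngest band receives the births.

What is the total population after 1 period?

Numbering the groups 1..5 from youngest to oldest:
Period 1:
Births: 13100 * 0.342 = 4480
Group 2: 11000 * 0.963 = 10593
Group 3: 17300 * 0.971 = 16798
Group 4: 13100 * 0.943 = 12353
Group 5: 11000 * 0.949 + 12500 * 0.634 = 10439 + 7925 = 18364
Population now: 0–14=4480, 15–29=10593, 30–44=16798, 45–59=12353, 60+=18364
Total after period 1: 4480 + 10593 + 16798 + 12353 + 18364 = 62588

62588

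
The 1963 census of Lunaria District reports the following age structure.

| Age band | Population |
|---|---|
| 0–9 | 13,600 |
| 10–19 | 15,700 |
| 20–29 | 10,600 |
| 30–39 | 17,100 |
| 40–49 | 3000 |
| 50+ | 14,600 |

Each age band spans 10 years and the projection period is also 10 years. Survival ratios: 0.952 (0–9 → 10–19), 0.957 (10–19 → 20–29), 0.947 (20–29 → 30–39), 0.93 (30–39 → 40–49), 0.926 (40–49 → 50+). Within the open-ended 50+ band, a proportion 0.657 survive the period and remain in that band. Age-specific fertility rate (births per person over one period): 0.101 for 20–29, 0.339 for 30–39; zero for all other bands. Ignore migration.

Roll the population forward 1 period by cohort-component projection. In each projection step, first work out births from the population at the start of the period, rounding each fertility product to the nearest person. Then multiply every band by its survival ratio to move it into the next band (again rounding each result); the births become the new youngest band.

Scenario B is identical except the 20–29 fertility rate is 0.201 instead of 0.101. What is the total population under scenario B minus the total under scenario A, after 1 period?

[period 1]
Births: 10600 × 0.101 = 1071, 17100 × 0.339 = 5797 ⇒ total 6868
10–19: 13600 × 0.952 = 12947
20–29: 15700 × 0.957 = 15025
30–39: 10600 × 0.947 = 10038
40–49: 17100 × 0.93 = 15903
50+: 3000 × 0.926 + 14600 × 0.657 = 2778 + 9592 = 12370
End of period: [6868, 12947, 15025, 10038, 15903, 12370]
Scenario A total after 1 period: 73151
Scenario B projection —
[period 1]
Births: 10600 × 0.201 = 2131, 17100 × 0.339 = 5797 ⇒ total 7928
10–19: 13600 × 0.952 = 12947
20–29: 15700 × 0.957 = 15025
30–39: 10600 × 0.947 = 10038
40–49: 17100 × 0.93 = 15903
50+: 3000 × 0.926 + 14600 × 0.657 = 2778 + 9592 = 12370
End of period: [7928, 12947, 15025, 10038, 15903, 12370]
Scenario B total after 1 period: 74211
Difference B − A = 74211 − 73151 = 1060

1060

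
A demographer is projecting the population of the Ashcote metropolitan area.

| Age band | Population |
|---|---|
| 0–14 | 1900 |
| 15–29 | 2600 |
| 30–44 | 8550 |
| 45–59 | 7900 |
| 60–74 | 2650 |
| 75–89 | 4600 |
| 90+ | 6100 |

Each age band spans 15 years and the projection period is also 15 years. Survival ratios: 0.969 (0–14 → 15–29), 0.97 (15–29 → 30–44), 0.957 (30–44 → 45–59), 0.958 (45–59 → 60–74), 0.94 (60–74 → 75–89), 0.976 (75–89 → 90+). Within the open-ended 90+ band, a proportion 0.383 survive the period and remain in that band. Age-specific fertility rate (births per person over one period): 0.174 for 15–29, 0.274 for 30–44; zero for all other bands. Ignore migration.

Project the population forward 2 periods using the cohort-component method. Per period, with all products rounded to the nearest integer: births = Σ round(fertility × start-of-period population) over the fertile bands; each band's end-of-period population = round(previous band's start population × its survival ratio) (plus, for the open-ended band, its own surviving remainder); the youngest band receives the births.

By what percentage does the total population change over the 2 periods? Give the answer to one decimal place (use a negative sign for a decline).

Call the groups 1 to 7, youngest first.
[period 1]
Births: 2600 × 0.174 = 452  |  8550 × 0.274 = 2343 → total 2795
Group 2: 1900 × 0.969 = 1841
Group 3: 2600 × 0.97 = 2522
Group 4: 8550 × 0.957 = 8182
Group 5: 7900 × 0.958 = 7568
Group 6: 2650 × 0.94 = 2491
Group 7: 4600 × 0.976 + 6100 × 0.383 = 4490 + 2336 = 6826
Giving 2795 / 1841 / 2522 / 8182 / 7568 / 2491 / 6826.
[period 2]
Births: 1841 × 0.174 = 320  |  2522 × 0.274 = 691 → total 1011
Group 2: 2795 × 0.969 = 2708
Group 3: 1841 × 0.97 = 1786
Group 4: 2522 × 0.957 = 2414
Group 5: 8182 × 0.958 = 7838
Group 6: 7568 × 0.94 = 7114
Group 7: 2491 × 0.976 + 6826 × 0.383 = 2431 + 2614 = 5045
Giving 1011 / 2708 / 1786 / 2414 / 7838 / 7114 / 5045.
Total: 34300 → 27916; change = -6384; percentage change = -18.6%

-18.6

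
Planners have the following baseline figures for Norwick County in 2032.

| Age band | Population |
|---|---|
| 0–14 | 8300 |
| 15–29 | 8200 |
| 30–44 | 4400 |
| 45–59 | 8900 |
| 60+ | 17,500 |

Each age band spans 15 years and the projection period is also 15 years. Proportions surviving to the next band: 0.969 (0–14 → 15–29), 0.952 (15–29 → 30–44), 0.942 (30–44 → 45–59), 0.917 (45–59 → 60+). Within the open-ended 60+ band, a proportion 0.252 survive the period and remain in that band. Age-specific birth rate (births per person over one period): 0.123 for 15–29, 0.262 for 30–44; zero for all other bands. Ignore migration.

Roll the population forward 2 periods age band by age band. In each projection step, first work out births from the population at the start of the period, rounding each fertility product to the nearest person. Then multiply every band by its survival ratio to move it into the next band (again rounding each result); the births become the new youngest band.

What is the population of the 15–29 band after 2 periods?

After projecting period 1:
Births: 8200 × 0.123 = 1009, 4400 × 0.262 = 1153 — total 2162
15–29: 8300 × 0.969 = 8043
30–44: 8200 × 0.952 = 7806
45–59: 4400 × 0.942 = 4145
60+: 8900 × 0.917 + 17500 × 0.252 = 8161 + 4410 = 12571
End of period: [2162, 8043, 7806, 4145, 12571]
After projecting period 2:
Births: 8043 × 0.123 = 989, 7806 × 0.262 = 2045 — total 3034
15–29: 2162 × 0.969 = 2095
30–44: 8043 × 0.952 = 7657
45–59: 7806 × 0.942 = 7353
60+: 4145 × 0.917 + 12571 × 0.252 = 3801 + 3168 = 6969
End of period: [3034, 2095, 7657, 7353, 6969]

2095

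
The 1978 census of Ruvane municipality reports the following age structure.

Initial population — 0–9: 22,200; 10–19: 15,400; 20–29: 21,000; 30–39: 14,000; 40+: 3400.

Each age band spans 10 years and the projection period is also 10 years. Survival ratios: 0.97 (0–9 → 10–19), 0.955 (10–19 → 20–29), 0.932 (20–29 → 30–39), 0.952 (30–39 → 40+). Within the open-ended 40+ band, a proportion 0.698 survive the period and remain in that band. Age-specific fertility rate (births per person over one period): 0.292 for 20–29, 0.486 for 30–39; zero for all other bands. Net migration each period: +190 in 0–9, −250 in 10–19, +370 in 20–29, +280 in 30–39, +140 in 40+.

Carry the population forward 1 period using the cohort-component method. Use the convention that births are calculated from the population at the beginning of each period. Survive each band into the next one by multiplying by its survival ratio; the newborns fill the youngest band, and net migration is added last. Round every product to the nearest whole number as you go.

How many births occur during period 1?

12936

(Bands numbered youngest = 1 to oldest = 5.)
Period 1.
Births: 21000 × 0.292 = 6132  |  14000 × 0.486 = 6804 ⇒ total 12936
Band 2: 22200 × 0.97 = 21534
Band 3: 15400 × 0.955 = 14707
Band 4: 21000 × 0.932 = 19572
Band 5: 14000 × 0.952 + 3400 × 0.698 = 13328 + 2373 = 15701
Net migration: Band 1 + 190 → 13126; Band 2 − 250 → 21284; Band 3 + 370 → 15077; Band 4 + 280 → 19852; Band 5 + 140 → 15841
End of period: [13126, 21284, 15077, 19852, 15841]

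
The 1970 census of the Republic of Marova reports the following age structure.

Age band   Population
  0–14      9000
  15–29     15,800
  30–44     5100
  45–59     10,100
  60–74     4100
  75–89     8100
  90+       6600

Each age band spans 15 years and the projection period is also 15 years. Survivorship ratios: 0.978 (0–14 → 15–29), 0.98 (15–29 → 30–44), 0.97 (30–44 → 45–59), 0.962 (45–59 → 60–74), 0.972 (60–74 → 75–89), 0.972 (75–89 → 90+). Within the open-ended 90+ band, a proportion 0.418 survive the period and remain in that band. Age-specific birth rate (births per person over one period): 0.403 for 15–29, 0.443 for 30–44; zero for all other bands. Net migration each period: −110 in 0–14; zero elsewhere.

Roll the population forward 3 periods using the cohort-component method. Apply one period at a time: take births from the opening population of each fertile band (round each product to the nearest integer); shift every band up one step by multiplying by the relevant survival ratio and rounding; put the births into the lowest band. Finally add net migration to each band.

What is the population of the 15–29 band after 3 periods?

10069

Let band 1 be 0–14 through band 7 = 90+.
Period 1:
Births: 15800 × 0.403 = 6367 ; 5100 × 0.443 = 2259 ⇒ total 8626
Band 2: 9000 × 0.978 = 8802
Band 3: 15800 × 0.98 = 15484
Band 4: 5100 × 0.97 = 4947
Band 5: 10100 × 0.962 = 9716
Band 6: 4100 × 0.972 = 3985
Band 7: 8100 × 0.972 + 6600 × 0.418 = 7873 + 2759 = 10632
Net migration: Band 1 − 110 → 8516
Population now: 0–14=8516, 15–29=8802, 30–44=15484, 45–59=4947, 60–74=9716, 75–89=3985, 90+=10632
Period 2:
Births: 8802 × 0.403 = 3547 ; 15484 × 0.443 = 6859 ⇒ total 10406
Band 2: 8516 × 0.978 = 8329
Band 3: 8802 × 0.98 = 8626
Band 4: 15484 × 0.97 = 15019
Band 5: 4947 × 0.962 = 4759
Band 6: 9716 × 0.972 = 9444
Band 7: 3985 × 0.972 + 10632 × 0.418 = 3873 + 4444 = 8317
Net migration: Band 1 − 110 → 10296
Population now: 0–14=10296, 15–29=8329, 30–44=8626, 45–59=15019, 60–74=4759, 75–89=9444, 90+=8317
Period 3:
Births: 8329 × 0.403 = 3357 ; 8626 × 0.443 = 3821 ⇒ total 7178
Band 2: 10296 × 0.978 = 10069
Band 3: 8329 × 0.98 = 8162
Band 4: 8626 × 0.97 = 8367
Band 5: 15019 × 0.962 = 14448
Band 6: 4759 × 0.972 = 4626
Band 7: 9444 × 0.972 + 8317 × 0.418 = 9180 + 3477 = 12657
Net migration: Band 1 − 110 → 7068
Population now: 0–14=7068, 15–29=10069, 30–44=8162, 45–59=8367, 60–74=14448, 75–89=4626, 90+=12657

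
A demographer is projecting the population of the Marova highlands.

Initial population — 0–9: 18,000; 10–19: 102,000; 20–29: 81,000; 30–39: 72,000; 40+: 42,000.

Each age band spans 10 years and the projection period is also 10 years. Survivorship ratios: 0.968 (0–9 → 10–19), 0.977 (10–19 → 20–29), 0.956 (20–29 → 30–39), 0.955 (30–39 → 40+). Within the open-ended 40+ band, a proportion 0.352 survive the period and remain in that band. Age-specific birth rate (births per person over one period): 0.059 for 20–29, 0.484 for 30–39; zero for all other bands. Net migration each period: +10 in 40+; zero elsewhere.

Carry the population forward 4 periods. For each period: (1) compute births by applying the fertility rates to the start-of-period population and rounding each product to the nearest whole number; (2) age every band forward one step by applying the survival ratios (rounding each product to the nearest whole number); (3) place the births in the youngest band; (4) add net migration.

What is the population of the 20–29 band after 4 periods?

Call the bands 1 to 5, youngest first.
— Period 1 —
Births: 81000 × 0.059 = 4779 ; 72000 × 0.484 = 34848 — total 39627
Band 2: 18000 × 0.968 = 17424
Band 3: 102000 × 0.977 = 99654
Band 4: 81000 × 0.956 = 77436
Band 5: 72000 × 0.955 + 42000 × 0.352 = 68760 + 14784 = 83544
Net migration: Band 5 + 10 → 83554
Giving 39627 / 17424 / 99654 / 77436 / 83554.
— Period 2 —
Births: 99654 × 0.059 = 5880 ; 77436 × 0.484 = 37479 — total 43359
Band 2: 39627 × 0.968 = 38359
Band 3: 17424 × 0.977 = 17023
Band 4: 99654 × 0.956 = 95269
Band 5: 77436 × 0.955 + 83554 × 0.352 = 73951 + 29411 = 103362
Net migration: Band 5 + 10 → 103372
Giving 43359 / 38359 / 17023 / 95269 / 103372.
— Period 3 —
Births: 17023 × 0.059 = 1004 ; 95269 × 0.484 = 46110 — total 47114
Band 2: 43359 × 0.968 = 41972
Band 3: 38359 × 0.977 = 37477
Band 4: 17023 × 0.956 = 16274
Band 5: 95269 × 0.955 + 103372 × 0.352 = 90982 + 36387 = 127369
Net migration: Band 5 + 10 → 127379
Giving 47114 / 41972 / 37477 / 16274 / 127379.
— Period 4 —
Births: 37477 × 0.059 = 2211 ; 16274 × 0.484 = 7877 — total 10088
Band 2: 47114 × 0.968 = 45606
Band 3: 41972 × 0.977 = 41007
Band 4: 37477 × 0.956 = 35828
Band 5: 16274 × 0.955 + 127379 × 0.352 = 15542 + 44837 = 60379
Net migration: Band 5 + 10 → 60389
Giving 10088 / 45606 / 41007 / 35828 / 60389.

41007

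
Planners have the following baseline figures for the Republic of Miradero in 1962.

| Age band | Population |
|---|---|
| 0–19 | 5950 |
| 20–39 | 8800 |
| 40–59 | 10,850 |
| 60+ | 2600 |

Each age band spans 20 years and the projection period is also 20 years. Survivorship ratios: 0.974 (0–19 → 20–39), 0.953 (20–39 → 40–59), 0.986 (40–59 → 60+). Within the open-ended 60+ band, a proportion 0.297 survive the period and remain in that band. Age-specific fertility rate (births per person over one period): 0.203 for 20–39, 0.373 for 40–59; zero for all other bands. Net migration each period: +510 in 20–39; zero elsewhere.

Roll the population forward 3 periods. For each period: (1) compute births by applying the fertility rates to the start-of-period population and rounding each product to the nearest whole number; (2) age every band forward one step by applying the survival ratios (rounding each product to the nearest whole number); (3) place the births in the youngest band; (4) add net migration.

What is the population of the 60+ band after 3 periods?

Period 1:
Births: 8800 × 0.203 = 1786  |  10850 × 0.373 = 4047 — total 5833
20–39: 5950 × 0.974 = 5795
40–59: 8800 × 0.953 = 8386
60+: 10850 × 0.986 + 2600 × 0.297 = 10698 + 772 = 11470
Net migration: 20–39 + 510 → 6305
Population now: 0–19=5833, 20–39=6305, 40–59=8386, 60+=11470
Period 2:
Births: 6305 × 0.203 = 1280  |  8386 × 0.373 = 3128 — total 4408
20–39: 5833 × 0.974 = 5681
40–59: 6305 × 0.953 = 6009
60+: 8386 × 0.986 + 11470 × 0.297 = 8269 + 3407 = 11676
Net migration: 20–39 + 510 → 6191
Population now: 0–19=4408, 20–39=6191, 40–59=6009, 60+=11676
Period 3:
Births: 6191 × 0.203 = 1257  |  6009 × 0.373 = 2241 — total 3498
20–39: 4408 × 0.974 = 4293
40–59: 6191 × 0.953 = 5900
60+: 6009 × 0.986 + 11676 × 0.297 = 5925 + 3468 = 9393
Net migration: 20–39 + 510 → 4803
Population now: 0–19=3498, 20–39=4803, 40–59=5900, 60+=9393

9393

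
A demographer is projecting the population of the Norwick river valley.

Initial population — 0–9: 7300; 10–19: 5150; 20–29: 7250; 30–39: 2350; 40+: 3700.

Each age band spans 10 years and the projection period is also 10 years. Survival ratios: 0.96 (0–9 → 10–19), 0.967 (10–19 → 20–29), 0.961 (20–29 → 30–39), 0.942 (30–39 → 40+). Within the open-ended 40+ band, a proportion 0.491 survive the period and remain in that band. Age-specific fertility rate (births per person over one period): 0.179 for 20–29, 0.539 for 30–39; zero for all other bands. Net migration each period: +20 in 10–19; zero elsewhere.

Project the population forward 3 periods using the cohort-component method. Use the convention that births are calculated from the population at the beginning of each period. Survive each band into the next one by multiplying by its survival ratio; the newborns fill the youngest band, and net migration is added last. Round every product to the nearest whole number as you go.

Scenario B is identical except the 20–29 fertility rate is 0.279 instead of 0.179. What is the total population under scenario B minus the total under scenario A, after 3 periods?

After projecting period 1:
Births: 7250 × 0.179 = 1298, 2350 × 0.539 = 1267 ⇒ total 2565
10–19: 7300 × 0.96 = 7008
20–29: 5150 × 0.967 = 4980
30–39: 7250 × 0.961 = 6967
40+: 2350 × 0.942 + 3700 × 0.491 = 2214 + 1817 = 4031
Net migration: 10–19 + 20 → 7028
→ [2565, 7028, 4980, 6967, 4031]
After projecting period 2:
Births: 4980 × 0.179 = 891, 6967 × 0.539 = 3755 ⇒ total 4646
10–19: 2565 × 0.96 = 2462
20–29: 7028 × 0.967 = 6796
30–39: 4980 × 0.961 = 4786
40+: 6967 × 0.942 + 4031 × 0.491 = 6563 + 1979 = 8542
Net migration: 10–19 + 20 → 2482
→ [4646, 2482, 6796, 4786, 8542]
After projecting period 3:
Births: 6796 × 0.179 = 1216, 4786 × 0.539 = 2580 ⇒ total 3796
10–19: 4646 × 0.96 = 4460
20–29: 2482 × 0.967 = 2400
30–39: 6796 × 0.961 = 6531
40+: 4786 × 0.942 + 8542 × 0.491 = 4508 + 4194 = 8702
Net migration: 10–19 + 20 → 4480
→ [3796, 4480, 2400, 6531, 8702]
Scenario A total after 3 periods: 25909
Scenario B projection —
After projecting period 1:
Births: 7250 × 0.279 = 2023, 2350 × 0.539 = 1267 ⇒ total 3290
10–19: 7300 × 0.96 = 7008
20–29: 5150 × 0.967 = 4980
30–39: 7250 × 0.961 = 6967
40+: 2350 × 0.942 + 3700 × 0.491 = 2214 + 1817 = 4031
Net migration: 10–19 + 20 → 7028
→ [3290, 7028, 4980, 6967, 4031]
After projecting period 2:
Births: 4980 × 0.279 = 1389, 6967 × 0.539 = 3755 ⇒ total 5144
10–19: 3290 × 0.96 = 3158
20–29: 7028 × 0.967 = 6796
30–39: 4980 × 0.961 = 4786
40+: 6967 × 0.942 + 4031 × 0.491 = 6563 + 1979 = 8542
Net migration: 10–19 + 20 → 3178
→ [5144, 3178, 6796, 4786, 8542]
After projecting period 3:
Births: 6796 × 0.279 = 1896, 4786 × 0.539 = 2580 ⇒ total 4476
10–19: 5144 × 0.96 = 4938
20–29: 3178 × 0.967 = 3073
30–39: 6796 × 0.961 = 6531
40+: 4786 × 0.942 + 8542 × 0.491 = 4508 + 4194 = 8702
Net migration: 10–19 + 20 → 4958
→ [4476, 4958, 3073, 6531, 8702]
Scenario B total after 3 periods: 27740
Difference B − A = 27740 − 25909 = 1831

1831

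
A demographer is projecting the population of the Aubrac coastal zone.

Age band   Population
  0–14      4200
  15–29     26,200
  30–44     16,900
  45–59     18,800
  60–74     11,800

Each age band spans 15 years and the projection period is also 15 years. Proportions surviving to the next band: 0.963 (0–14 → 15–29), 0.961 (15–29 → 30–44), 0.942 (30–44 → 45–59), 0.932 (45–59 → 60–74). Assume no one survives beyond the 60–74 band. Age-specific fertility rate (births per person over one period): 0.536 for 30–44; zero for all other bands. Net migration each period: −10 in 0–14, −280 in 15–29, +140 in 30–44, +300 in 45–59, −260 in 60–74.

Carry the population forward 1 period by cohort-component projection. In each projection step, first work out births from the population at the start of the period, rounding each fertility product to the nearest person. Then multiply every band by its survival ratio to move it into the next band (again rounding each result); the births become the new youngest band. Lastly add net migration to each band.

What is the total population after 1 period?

Period 1:
Births: 16900 × 0.536 = 9058
15–29: 4200 × 0.963 = 4045
30–44: 26200 × 0.961 = 25178
45–59: 16900 × 0.942 = 15920
60–74: 18800 × 0.932 = 17522
Net migration: 0–14 − 10 → 9048; 15–29 − 280 → 3765; 30–44 + 140 → 25318; 45–59 + 300 → 16220; 60–74 − 260 → 17262
End of period: [9048, 3765, 25318, 16220, 17262]
Total after period 1: 9048 + 3765 + 25318 + 16220 + 17262 = 71613

71613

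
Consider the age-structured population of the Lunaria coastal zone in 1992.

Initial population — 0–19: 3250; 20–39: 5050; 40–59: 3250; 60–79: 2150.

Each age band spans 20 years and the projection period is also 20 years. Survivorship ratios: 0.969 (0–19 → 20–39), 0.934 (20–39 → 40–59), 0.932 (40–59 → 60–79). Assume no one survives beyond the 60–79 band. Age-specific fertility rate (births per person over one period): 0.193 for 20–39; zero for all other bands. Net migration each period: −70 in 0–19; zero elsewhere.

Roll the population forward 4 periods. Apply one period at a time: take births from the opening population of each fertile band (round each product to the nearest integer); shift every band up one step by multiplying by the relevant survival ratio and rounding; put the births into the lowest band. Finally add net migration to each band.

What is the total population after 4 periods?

Numbering the bands 1..4 from youngest to oldest:
After projecting period 1:
Births: 5050 × 0.193 = 975
Band 2: 3250 × 0.969 = 3149
Band 3: 5050 × 0.934 = 4717
Band 4: 3250 × 0.932 = 3029
Net migration: Band 1 − 70 → 905
Giving 905 / 3149 / 4717 / 3029.
After projecting period 2:
Births: 3149 × 0.193 = 608
Band 2: 905 × 0.969 = 877
Band 3: 3149 × 0.934 = 2941
Band 4: 4717 × 0.932 = 4396
Net migration: Band 1 − 70 → 538
Giving 538 / 877 / 2941 / 4396.
After projecting period 3:
Births: 877 × 0.193 = 169
Band 2: 538 × 0.969 = 521
Band 3: 877 × 0.934 = 819
Band 4: 2941 × 0.932 = 2741
Net migration: Band 1 − 70 → 99
Giving 99 / 521 / 819 / 2741.
After projecting period 4:
Births: 521 × 0.193 = 101
Band 2: 99 × 0.969 = 96
Band 3: 521 × 0.934 = 487
Band 4: 819 × 0.932 = 763
Net migration: Band 1 − 70 → 31
Giving 31 / 96 / 487 / 763.
Total after period 4: 31 + 96 + 487 + 763 = 1377

1377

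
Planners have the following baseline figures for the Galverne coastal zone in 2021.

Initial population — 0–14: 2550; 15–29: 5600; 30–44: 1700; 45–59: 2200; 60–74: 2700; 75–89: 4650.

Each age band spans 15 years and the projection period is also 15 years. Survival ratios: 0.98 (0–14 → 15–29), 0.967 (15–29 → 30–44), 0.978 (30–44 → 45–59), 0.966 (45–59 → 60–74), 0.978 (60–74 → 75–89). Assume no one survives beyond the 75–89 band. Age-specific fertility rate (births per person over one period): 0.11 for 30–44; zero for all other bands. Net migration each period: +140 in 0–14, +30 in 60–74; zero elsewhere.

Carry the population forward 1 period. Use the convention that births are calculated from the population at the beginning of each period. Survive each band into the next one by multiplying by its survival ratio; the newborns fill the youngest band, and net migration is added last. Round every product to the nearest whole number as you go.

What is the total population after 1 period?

Numbering the bands 1..6 from youngest to oldest:
— Period 1 —
Births: 1700 × 0.11 = 187
Band 2: 2550 × 0.98 = 2499
Band 3: 5600 × 0.967 = 5415
Band 4: 1700 × 0.978 = 1663
Band 5: 2200 × 0.966 = 2125
Band 6: 2700 × 0.978 = 2641
Net migration: Band 1 + 140 → 327; Band 5 + 30 → 2155
→ [327, 2499, 5415, 1663, 2155, 2641]
Total after period 1: 327 + 2499 + 5415 + 1663 + 2155 + 2641 = 14700

14700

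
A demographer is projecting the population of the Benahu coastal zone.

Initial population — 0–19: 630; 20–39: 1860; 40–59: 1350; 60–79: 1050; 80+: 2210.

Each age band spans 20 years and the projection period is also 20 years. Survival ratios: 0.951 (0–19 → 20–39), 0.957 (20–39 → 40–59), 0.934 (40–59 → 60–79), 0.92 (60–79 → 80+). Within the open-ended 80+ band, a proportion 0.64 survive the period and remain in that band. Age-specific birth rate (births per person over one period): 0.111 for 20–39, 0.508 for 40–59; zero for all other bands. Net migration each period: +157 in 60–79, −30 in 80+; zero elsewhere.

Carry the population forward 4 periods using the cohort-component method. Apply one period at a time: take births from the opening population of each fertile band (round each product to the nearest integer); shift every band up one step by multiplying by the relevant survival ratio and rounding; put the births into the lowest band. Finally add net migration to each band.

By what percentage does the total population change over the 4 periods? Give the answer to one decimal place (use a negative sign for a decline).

-22.9

Call the bands 1 to 5, youngest first.
[period 1]
Births: 1860 × 0.111 = 206, 1350 × 0.508 = 686 → total 892
Band 2: 630 × 0.951 = 599
Band 3: 1860 × 0.957 = 1780
Band 4: 1350 × 0.934 = 1261
Band 5: 1050 × 0.92 + 2210 × 0.64 = 966 + 1414 = 2380
Net migration: Band 4 + 157 → 1418; Band 5 − 30 → 2350
Giving 892 / 599 / 1780 / 1418 / 2350.
[period 2]
Births: 599 × 0.111 = 66, 1780 × 0.508 = 904 → total 970
Band 2: 892 × 0.951 = 848
Band 3: 599 × 0.957 = 573
Band 4: 1780 × 0.934 = 1663
Band 5: 1418 × 0.92 + 2350 × 0.64 = 1305 + 1504 = 2809
Net migration: Band 4 + 157 → 1820; Band 5 − 30 → 2779
Giving 970 / 848 / 573 / 1820 / 2779.
[period 3]
Births: 848 × 0.111 = 94, 573 × 0.508 = 291 → total 385
Band 2: 970 × 0.951 = 922
Band 3: 848 × 0.957 = 812
Band 4: 573 × 0.934 = 535
Band 5: 1820 × 0.92 + 2779 × 0.64 = 1674 + 1779 = 3453
Net migration: Band 4 + 157 → 692; Band 5 − 30 → 3423
Giving 385 / 922 / 812 / 692 / 3423.
[period 4]
Births: 922 × 0.111 = 102, 812 × 0.508 = 412 → total 514
Band 2: 385 × 0.951 = 366
Band 3: 922 × 0.957 = 882
Band 4: 812 × 0.934 = 758
Band 5: 692 × 0.92 + 3423 × 0.64 = 637 + 2191 = 2828
Net migration: Band 4 + 157 → 915; Band 5 − 30 → 2798
Giving 514 / 366 / 882 / 915 / 2798.
Total: 7100 → 5475; change = -1625; percentage change = -22.9%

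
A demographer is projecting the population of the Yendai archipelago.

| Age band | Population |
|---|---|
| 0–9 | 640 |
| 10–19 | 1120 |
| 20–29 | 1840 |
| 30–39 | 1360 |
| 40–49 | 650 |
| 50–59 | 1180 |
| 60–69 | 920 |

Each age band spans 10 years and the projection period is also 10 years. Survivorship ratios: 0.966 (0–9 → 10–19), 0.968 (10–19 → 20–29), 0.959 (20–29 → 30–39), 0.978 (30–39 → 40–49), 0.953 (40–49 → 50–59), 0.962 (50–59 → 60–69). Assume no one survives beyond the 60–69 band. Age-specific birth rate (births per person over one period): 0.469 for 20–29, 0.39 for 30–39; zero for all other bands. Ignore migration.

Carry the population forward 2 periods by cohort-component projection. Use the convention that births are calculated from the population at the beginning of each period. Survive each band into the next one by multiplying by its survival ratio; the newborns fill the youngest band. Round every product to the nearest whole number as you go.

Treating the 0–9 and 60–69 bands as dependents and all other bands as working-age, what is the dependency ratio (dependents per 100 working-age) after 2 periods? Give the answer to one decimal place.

30.0

Let group 1 be 0–9 through group 7 = 60–69.
Period 1:
Births: 1840 * 0.469 = 863  |  1360 * 0.39 = 530 ⇒ total 1393
Group 2: 640 * 0.966 = 618
Group 3: 1120 * 0.968 = 1084
Group 4: 1840 * 0.959 = 1765
Group 5: 1360 * 0.978 = 1330
Group 6: 650 * 0.953 = 619
Group 7: 1180 * 0.962 = 1135
→ [1393, 618, 1084, 1765, 1330, 619, 1135]
Period 2:
Births: 1084 * 0.469 = 508  |  1765 * 0.39 = 688 ⇒ total 1196
Group 2: 1393 * 0.966 = 1346
Group 3: 618 * 0.968 = 598
Group 4: 1084 * 0.959 = 1040
Group 5: 1765 * 0.978 = 1726
Group 6: 1330 * 0.953 = 1267
Group 7: 619 * 0.962 = 595
→ [1196, 1346, 598, 1040, 1726, 1267, 595]
Dependents (band 0–9 + band 60–69) = 1196 + 595 = 1791; working-age = 5977; ratio = 1791/5977 × 100 = 30.0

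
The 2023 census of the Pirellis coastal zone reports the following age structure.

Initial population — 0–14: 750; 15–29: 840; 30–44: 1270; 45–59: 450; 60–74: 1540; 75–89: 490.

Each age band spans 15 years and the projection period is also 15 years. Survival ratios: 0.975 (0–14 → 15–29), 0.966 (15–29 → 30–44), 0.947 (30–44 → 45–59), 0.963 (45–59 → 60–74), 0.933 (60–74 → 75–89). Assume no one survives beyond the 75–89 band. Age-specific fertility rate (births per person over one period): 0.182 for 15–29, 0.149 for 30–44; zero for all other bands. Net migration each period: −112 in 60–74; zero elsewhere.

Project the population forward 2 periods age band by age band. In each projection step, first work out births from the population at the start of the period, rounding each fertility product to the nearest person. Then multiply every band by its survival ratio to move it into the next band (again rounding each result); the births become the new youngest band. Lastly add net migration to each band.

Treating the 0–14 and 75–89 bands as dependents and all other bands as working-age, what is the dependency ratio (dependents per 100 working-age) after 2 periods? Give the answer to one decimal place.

Let group 1 be 0–14 through group 6 = 75–89.
After projecting period 1:
Births: 840 * 0.182 = 153, 1270 * 0.149 = 189 — total 342
Group 2: 750 * 0.975 = 731
Group 3: 840 * 0.966 = 811
Group 4: 1270 * 0.947 = 1203
Group 5: 450 * 0.963 = 433
Group 6: 1540 * 0.933 = 1437
Net migration: Group 5 − 112 → 321
Population now: 0–14=342, 15–29=731, 30–44=811, 45–59=1203, 60–74=321, 75–89=1437
After projecting period 2:
Births: 731 * 0.182 = 133, 811 * 0.149 = 121 — total 254
Group 2: 342 * 0.975 = 333
Group 3: 731 * 0.966 = 706
Group 4: 811 * 0.947 = 768
Group 5: 1203 * 0.963 = 1158
Group 6: 321 * 0.933 = 299
Net migration: Group 5 − 112 → 1046
Population now: 0–14=254, 15–29=333, 30–44=706, 45–59=768, 60–74=1046, 75–89=299
Dependents (band 0–14 + band 75–89) = 254 + 299 = 553; working-age = 2853; ratio = 553/2853 × 100 = 19.4

19.4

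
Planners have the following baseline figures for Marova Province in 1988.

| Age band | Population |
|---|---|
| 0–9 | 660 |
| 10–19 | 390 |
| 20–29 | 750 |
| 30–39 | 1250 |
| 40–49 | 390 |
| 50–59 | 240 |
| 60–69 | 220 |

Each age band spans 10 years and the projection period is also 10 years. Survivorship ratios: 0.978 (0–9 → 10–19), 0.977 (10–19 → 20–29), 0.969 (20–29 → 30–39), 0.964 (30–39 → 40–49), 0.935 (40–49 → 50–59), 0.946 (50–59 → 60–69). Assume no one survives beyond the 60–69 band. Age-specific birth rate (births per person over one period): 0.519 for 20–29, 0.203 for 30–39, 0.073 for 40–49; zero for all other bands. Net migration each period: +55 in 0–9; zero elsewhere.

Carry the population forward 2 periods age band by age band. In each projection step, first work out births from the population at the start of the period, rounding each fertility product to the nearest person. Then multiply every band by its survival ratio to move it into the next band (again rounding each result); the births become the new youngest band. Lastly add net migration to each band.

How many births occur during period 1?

671

(Groups numbered youngest = 1 to oldest = 7.)
Period 1:
Births: 750 × 0.519 = 389 ; 1250 × 0.203 = 254 ; 390 × 0.073 = 28 — total 671
Group 2: 660 × 0.978 = 645
Group 3: 390 × 0.977 = 381
Group 4: 750 × 0.969 = 727
Group 5: 1250 × 0.964 = 1205
Group 6: 390 × 0.935 = 365
Group 7: 240 × 0.946 = 227
Net migration: Group 1 + 55 → 726
Population now: 0–9=726, 10–19=645, 20–29=381, 30–39=727, 40–49=1205, 50–59=365, 60–69=227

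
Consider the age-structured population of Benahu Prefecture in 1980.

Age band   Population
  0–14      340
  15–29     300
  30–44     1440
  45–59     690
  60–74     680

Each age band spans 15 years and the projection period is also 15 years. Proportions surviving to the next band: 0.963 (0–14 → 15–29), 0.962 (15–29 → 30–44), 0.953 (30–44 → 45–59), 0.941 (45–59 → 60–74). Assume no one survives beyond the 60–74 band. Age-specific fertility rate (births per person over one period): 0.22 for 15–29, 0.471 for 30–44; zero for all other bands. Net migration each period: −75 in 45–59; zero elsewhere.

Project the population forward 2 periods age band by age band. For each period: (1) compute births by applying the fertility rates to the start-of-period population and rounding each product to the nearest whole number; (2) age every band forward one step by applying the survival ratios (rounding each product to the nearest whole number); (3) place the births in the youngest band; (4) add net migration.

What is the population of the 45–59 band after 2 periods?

200

Call the groups 1 to 5, youngest first.
[period 1]
Births: 300 * 0.22 = 66 ; 1440 * 0.471 = 678 — total 744
Group 2: 340 * 0.963 = 327
Group 3: 300 * 0.962 = 289
Group 4: 1440 * 0.953 = 1372
Group 5: 690 * 0.941 = 649
Net migration: Group 4 − 75 → 1297
End of period: [744, 327, 289, 1297, 649]
[period 2]
Births: 327 * 0.22 = 72 ; 289 * 0.471 = 136 — total 208
Group 2: 744 * 0.963 = 716
Group 3: 327 * 0.962 = 315
Group 4: 289 * 0.953 = 275
Group 5: 1297 * 0.941 = 1220
Net migration: Group 4 − 75 → 200
End of period: [208, 716, 315, 200, 1220]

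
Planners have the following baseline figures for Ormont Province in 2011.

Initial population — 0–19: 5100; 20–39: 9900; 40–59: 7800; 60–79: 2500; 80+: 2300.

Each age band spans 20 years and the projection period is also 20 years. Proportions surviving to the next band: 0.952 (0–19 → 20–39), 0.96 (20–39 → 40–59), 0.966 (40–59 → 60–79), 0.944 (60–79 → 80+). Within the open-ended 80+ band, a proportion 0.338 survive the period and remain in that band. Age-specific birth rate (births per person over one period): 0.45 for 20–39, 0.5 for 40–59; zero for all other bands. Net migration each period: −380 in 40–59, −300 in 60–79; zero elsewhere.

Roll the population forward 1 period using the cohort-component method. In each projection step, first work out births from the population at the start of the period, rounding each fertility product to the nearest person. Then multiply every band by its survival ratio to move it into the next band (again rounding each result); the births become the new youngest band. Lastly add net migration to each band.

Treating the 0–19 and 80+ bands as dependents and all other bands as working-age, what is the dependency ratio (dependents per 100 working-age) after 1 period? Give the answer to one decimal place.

54.2

[period 1]
Births: 9900 * 0.45 = 4455, 7800 * 0.5 = 3900 → total 8355
20–39: 5100 * 0.952 = 4855
40–59: 9900 * 0.96 = 9504
60–79: 7800 * 0.966 = 7535
80+: 2500 * 0.944 + 2300 * 0.338 = 2360 + 777 = 3137
Net migration: 40–59 − 380 → 9124; 60–79 − 300 → 7235
Giving 8355 / 4855 / 9124 / 7235 / 3137.
Dependents (band 0–19 + band 80+) = 8355 + 3137 = 11492; working-age = 21214; ratio = 11492/21214 × 100 = 54.2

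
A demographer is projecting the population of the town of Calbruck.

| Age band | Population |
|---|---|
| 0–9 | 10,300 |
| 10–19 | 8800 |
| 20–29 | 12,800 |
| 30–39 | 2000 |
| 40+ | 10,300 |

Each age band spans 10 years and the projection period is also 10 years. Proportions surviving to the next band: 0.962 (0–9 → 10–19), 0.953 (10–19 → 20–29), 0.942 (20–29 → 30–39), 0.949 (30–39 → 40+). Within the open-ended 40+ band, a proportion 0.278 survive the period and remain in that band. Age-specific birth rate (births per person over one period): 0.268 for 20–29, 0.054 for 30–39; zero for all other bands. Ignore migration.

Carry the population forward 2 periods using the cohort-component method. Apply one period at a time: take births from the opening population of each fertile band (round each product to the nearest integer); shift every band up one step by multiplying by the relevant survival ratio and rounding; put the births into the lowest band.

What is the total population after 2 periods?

36412

Let group 1 be 0–9 through group 5 = 40+.
Period 1.
Births: 12800 × 0.268 = 3430, 2000 × 0.054 = 108 → total 3538
Group 2: 10300 × 0.962 = 9909
Group 3: 8800 × 0.953 = 8386
Group 4: 12800 × 0.942 = 12058
Group 5: 2000 × 0.949 + 10300 × 0.278 = 1898 + 2863 = 4761
→ [3538, 9909, 8386, 12058, 4761]
Period 2.
Births: 8386 × 0.268 = 2247, 12058 × 0.054 = 651 → total 2898
Group 2: 3538 × 0.962 = 3404
Group 3: 9909 × 0.953 = 9443
Group 4: 8386 × 0.942 = 7900
Group 5: 12058 × 0.949 + 4761 × 0.278 = 11443 + 1324 = 12767
→ [2898, 3404, 9443, 7900, 12767]
Total after period 2: 2898 + 3404 + 9443 + 7900 + 12767 = 36412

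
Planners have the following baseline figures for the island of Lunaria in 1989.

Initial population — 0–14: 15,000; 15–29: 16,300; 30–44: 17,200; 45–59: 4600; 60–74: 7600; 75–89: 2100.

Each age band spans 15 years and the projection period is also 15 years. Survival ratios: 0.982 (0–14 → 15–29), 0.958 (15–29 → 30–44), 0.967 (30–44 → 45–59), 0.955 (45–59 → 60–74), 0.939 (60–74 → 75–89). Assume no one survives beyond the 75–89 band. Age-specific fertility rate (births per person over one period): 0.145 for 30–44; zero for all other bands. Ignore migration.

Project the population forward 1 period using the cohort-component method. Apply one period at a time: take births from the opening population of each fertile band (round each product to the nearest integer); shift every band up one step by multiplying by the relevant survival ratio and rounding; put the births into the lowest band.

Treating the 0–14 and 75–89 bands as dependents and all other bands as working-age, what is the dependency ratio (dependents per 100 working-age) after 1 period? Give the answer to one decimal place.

18.7

Let group 1 be 0–14 through group 6 = 75–89.
[period 1]
Births: 17200 × 0.145 = 2494
Group 2: 15000 × 0.982 = 14730
Group 3: 16300 × 0.958 = 15615
Group 4: 17200 × 0.967 = 16632
Group 5: 4600 × 0.955 = 4393
Group 6: 7600 × 0.939 = 7136
End of period: [2494, 14730, 15615, 16632, 4393, 7136]
Dependents (band 0–14 + band 75–89) = 2494 + 7136 = 9630; working-age = 51370; ratio = 9630/51370 × 100 = 18.7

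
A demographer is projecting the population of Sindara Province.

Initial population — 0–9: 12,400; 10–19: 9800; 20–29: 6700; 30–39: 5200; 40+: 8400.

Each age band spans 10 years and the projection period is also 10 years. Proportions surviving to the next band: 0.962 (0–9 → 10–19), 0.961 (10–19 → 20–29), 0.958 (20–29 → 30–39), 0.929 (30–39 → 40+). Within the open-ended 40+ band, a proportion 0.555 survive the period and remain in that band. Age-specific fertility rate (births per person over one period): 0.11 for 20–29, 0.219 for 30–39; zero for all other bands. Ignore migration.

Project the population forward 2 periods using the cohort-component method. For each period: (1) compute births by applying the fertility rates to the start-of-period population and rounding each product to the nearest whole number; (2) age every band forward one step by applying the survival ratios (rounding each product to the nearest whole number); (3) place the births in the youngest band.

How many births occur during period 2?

2442

Let band 1 be 0–9 through band 5 = 40+.
[period 1]
Births: 6700 × 0.11 = 737  |  5200 × 0.219 = 1139 — total 1876
Band 2: 12400 × 0.962 = 11929
Band 3: 9800 × 0.961 = 9418
Band 4: 6700 × 0.958 = 6419
Band 5: 5200 × 0.929 + 8400 × 0.555 = 4831 + 4662 = 9493
→ [1876, 11929, 9418, 6419, 9493]
[period 2]
Births: 9418 × 0.11 = 1036  |  6419 × 0.219 = 1406 — total 2442
Band 2: 1876 × 0.962 = 1805
Band 3: 11929 × 0.961 = 11464
Band 4: 9418 × 0.958 = 9022
Band 5: 6419 × 0.929 + 9493 × 0.555 = 5963 + 5269 = 11232
→ [2442, 1805, 11464, 9022, 11232]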